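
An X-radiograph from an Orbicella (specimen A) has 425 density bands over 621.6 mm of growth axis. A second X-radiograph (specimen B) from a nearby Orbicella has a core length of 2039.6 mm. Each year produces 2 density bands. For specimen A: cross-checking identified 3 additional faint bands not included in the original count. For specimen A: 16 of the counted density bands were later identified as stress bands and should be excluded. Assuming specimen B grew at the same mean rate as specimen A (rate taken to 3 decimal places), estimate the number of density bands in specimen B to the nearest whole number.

1352 density bands

Specimen A: adjusted count: 425 − 16 + 3 = 412 density bands.
Specimen A: dividing by 2 density bands per year: 412 / 2 = 206 years.
A: 621.6 mm over 206 years gives 621.6 / 206 ≈ 3.017 mm/year.
Specimen B: 2039.6 mm / 3.017 mm per year = 676.04 years; at 2 density bands per year that is 676.04 × 2 ≈ 1352 density bands.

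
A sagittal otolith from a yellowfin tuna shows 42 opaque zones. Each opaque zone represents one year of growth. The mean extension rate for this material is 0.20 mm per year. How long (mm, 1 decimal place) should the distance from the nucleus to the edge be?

42 years of growth are recorded.
Predicted length = 0.20 mm/year × 42 years = 8.4 mm.

8.4 mm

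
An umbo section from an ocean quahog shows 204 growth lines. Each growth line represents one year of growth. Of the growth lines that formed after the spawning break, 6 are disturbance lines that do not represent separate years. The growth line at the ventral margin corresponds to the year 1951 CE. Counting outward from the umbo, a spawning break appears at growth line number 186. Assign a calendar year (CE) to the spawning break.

204 − 186 = 18 growth lines lie beyond the spawning break toward the ventral margin.
Excluding 6 false growth lines: 18 − 6 = 12.
1951 − 12 = 1939 CE.

1939 CE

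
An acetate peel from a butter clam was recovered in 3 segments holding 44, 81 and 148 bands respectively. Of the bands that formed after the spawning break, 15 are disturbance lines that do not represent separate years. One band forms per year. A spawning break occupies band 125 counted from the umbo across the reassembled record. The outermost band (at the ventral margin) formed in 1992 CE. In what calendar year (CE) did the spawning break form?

1859 CE

Total bands = 44 + 81 + 148 = 273.
273 − 125 = 148 bands lie beyond the spawning break toward the ventral margin.
148 − 15 false = 133 true bands after the spawning break.
Counting back 133 years from 1992 CE places the spawning break in 1992 − 133 = 1859 CE.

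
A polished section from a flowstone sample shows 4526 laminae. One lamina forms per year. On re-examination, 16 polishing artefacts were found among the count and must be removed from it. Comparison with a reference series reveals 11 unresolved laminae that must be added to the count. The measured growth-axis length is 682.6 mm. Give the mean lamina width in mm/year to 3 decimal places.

After corrections the count is 4526 − 16 + 11 = 4521 laminae.
Extension rate ≈ 682.6 / 4521 = 0.151 mm/year.

0.151 mm/year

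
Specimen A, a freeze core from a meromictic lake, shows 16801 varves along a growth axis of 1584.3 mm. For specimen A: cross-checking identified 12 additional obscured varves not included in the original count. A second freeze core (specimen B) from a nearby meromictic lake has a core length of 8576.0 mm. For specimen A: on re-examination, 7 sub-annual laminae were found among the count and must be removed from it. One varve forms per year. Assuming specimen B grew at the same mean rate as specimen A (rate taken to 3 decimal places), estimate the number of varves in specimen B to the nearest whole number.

91234 varves

Specimen A: after corrections the count is 16801 − 7 + 12 = 16806 varves.
A: Mean rate = 1584.3 mm / 16806 years ≈ 0.094 mm/year.
For B, 8576.0 / 0.094 = 91234.04 years ≈ 91234 varves.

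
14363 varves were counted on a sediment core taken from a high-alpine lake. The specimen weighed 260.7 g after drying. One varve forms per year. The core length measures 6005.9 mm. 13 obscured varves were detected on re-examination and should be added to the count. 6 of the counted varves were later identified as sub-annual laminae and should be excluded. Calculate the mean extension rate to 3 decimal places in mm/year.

0.418 mm/year

Adjusted count: 14363 − 6 + 13 = 14370 varves.
Extension rate ≈ 6005.9 / 14370 = 0.418 mm/year.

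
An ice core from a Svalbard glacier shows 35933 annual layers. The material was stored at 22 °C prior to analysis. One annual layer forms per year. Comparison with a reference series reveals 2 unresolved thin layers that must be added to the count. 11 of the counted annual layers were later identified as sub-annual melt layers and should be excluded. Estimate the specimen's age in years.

Correcting the raw count gives 35933 − 11 + 2 = 35924 true annual layers.
With a one-to-one annual layer periodicity this is 35924 years.

35924 years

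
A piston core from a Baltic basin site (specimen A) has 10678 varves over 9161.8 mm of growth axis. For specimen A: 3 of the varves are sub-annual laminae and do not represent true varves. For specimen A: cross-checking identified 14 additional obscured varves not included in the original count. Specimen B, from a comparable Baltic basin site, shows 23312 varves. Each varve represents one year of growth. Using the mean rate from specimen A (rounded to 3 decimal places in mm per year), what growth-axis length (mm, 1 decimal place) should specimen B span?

19978.4 mm

Specimen A: correcting the raw count gives 10678 − 3 + 14 = 10689 true varves.
A: Mean rate = 9161.8 mm / 10689 years ≈ 0.857 mm/year.
B's length ≈ 0.857 × 23312 = 19978.4 mm.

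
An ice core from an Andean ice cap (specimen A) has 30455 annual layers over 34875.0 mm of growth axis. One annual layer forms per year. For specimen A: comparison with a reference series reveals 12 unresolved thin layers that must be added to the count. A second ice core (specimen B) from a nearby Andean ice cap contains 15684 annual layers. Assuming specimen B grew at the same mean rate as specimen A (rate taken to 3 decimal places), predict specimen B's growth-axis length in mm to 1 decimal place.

17958.2 mm

Specimen A: correcting the raw count gives 30455 + 12 = 30467 true annual layers.
A: Mean rate = 34875.0 mm / 30467 years ≈ 1.145 mm/yr.
Length of B = 1.145 × 15684 = 17958.2 mm.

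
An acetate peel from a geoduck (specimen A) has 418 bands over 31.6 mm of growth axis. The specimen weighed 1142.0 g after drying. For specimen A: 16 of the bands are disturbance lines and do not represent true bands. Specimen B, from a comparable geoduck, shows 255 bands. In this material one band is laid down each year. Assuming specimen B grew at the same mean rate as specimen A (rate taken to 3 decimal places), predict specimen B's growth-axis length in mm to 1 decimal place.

20.1 mm

Specimen A: after corrections the count is 418 − 16 = 402 bands.
A: Mean rate = 31.6 mm / 402 years ≈ 0.079 mm/year.
B's length ≈ 0.079 × 255 = 20.1 mm.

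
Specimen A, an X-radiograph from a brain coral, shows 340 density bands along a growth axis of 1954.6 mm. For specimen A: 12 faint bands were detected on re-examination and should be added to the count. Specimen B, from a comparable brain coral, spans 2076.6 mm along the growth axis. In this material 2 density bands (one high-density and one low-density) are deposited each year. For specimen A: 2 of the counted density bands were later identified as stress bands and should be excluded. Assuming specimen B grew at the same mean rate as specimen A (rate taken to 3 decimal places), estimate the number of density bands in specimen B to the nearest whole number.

372 density bands

Specimen A: correcting the raw count gives 340 − 2 + 12 = 350 true density bands.
Specimen A: dividing by 2 density bands per year: 350 / 2 = 175 years.
A: 1954.6 mm over 175 years gives 1954.6 / 175 ≈ 11.169 mm/year.
For B, 2076.6 / 11.169 = 185.93 years; at 2 density bands per year that is 185.93 × 2 ≈ 372 density bands.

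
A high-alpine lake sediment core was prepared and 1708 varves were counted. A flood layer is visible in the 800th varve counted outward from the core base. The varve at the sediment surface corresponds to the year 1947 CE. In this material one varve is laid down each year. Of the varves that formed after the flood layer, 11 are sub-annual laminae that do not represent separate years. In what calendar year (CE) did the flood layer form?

1050 CE

Between varve 800 and the sediment surface there are 1708 − 800 = 908 varves.
908 − 11 false = 897 true varves after the flood layer.
The varve at the sediment surface is 1947 CE, so the flood layer dates to 1947 − 897 = 1050 CE.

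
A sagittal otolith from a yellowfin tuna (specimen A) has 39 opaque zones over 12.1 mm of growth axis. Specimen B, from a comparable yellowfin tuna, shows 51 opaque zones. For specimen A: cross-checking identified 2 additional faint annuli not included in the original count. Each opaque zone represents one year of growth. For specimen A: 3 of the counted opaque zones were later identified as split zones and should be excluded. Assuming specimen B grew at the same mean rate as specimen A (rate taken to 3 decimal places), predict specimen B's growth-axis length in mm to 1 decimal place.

Specimen A: true opaque zone count = 39 − 3 + 2 = 38.
A: Mean rate = 12.1 mm / 38 years ≈ 0.318 mm per year.
For B, 0.318 mm/year × 51 years = 16.2 mm.

16.2 mm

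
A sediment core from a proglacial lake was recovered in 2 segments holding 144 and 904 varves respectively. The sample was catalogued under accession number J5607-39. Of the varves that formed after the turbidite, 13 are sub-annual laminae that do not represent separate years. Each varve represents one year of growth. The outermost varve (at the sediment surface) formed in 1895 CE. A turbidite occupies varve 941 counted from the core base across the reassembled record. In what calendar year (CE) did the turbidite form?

Total varves = 144 + 904 = 1048.
1048 − 941 = 107 varves lie beyond the turbidite toward the sediment surface.
Excluding 13 false varves: 107 − 13 = 94.
The varve at the sediment surface is 1895 CE, so the turbidite dates to 1895 − 94 = 1801 CE.

1801 CE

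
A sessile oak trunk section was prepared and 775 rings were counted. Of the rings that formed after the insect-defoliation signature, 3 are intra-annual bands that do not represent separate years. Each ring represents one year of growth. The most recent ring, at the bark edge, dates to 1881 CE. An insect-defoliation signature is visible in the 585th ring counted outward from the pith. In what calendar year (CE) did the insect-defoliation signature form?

1694 CE

Between ring 585 and the bark edge there are 775 − 585 = 190 rings.
Excluding 3 false rings: 190 − 3 = 187.
1881 − 187 = 1694 CE.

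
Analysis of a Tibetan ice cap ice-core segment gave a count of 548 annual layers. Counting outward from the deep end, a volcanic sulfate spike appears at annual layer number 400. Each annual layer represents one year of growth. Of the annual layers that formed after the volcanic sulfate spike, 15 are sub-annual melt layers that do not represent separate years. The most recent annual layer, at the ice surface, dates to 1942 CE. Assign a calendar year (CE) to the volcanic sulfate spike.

Between annual layer 400 and the ice surface there are 548 − 400 = 148 annual layers.
148 − 15 false = 133 true annual layers after the volcanic sulfate spike.
Counting back 133 years from 1942 CE places the volcanic sulfate spike in 1942 − 133 = 1809 CE.

1809 CE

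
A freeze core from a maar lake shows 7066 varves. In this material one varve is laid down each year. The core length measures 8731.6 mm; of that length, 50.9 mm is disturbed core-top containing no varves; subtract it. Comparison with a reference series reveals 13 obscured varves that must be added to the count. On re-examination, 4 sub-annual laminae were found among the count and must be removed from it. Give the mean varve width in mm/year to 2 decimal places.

1.23 mm/year

Adjusted count: 7066 − 4 + 13 = 7075 varves.
Removing the 50.9 mm offcut leaves 8731.6 − 50.9 = 8680.7 mm.
Mean rate = 8680.7 mm / 7075 years ≈ 1.23 mm/year.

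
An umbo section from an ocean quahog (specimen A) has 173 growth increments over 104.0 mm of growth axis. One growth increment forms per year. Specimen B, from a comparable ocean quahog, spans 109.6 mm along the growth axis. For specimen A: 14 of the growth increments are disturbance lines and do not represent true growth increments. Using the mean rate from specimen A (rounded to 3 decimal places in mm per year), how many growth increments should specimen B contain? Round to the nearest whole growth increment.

168 growth increments

Specimen A: adjusted count: 173 − 14 = 159 growth increments.
A: Mean rate = 104.0 mm / 159 years ≈ 0.654 mm/year.
Specimen B: 109.6 mm / 0.654 mm per year = 167.58 years ≈ 168 growth increments.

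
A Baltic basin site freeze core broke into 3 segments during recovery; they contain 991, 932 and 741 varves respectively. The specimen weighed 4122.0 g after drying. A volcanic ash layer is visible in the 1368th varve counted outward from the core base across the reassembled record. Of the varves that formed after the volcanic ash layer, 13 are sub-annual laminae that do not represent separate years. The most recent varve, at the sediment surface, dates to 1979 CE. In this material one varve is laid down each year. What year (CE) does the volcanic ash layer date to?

696 CE

Total varves = 991 + 932 + 741 = 2664.
2664 − 1368 = 1296 varves lie beyond the volcanic ash layer toward the sediment surface.
Removing the 13 false varves leaves 1296 − 13 = 1283 true varves beyond the volcanic ash layer.
Counting back 1283 years from 1979 CE places the volcanic ash layer in 1979 − 1283 = 696 CE.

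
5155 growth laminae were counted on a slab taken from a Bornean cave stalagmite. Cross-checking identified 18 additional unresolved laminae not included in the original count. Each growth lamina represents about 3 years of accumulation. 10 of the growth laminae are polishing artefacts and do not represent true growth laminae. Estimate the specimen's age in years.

15489 years

After corrections the count is 5155 − 10 + 18 = 5163 growth laminae.
5163 growth laminae at 3 years each span 5163 × 3 = 15489 years.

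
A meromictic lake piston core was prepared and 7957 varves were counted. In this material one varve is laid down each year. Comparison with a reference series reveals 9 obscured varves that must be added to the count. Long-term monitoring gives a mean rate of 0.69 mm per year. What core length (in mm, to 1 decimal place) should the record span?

5496.5 mm

After corrections the count is 7957 + 9 = 7966 varves.
7966 years at 0.69 mm/year gives 0.69 × 7966 = 5496.5 mm.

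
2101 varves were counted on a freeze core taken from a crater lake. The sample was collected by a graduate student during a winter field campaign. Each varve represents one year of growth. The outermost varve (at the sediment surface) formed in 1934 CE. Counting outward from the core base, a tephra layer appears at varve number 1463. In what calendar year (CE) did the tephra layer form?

2101 − 1463 = 638 varves lie beyond the tephra layer toward the sediment surface.
1934 − 638 = 1296 CE.

1296 CE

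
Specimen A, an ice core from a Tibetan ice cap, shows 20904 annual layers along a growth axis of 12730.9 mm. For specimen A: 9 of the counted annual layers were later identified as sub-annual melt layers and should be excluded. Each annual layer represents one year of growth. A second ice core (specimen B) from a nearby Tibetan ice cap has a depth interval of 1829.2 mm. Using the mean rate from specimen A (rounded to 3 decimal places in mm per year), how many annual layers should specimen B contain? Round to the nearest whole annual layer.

Specimen A: true annual layer count = 20904 − 9 = 20895.
A: Mean rate = 12730.9 mm / 20895 years ≈ 0.609 mm per year.
B spans 1829.2 / 0.609 = 3003.61 years ≈ 3004 annual layers.

3004 annual layers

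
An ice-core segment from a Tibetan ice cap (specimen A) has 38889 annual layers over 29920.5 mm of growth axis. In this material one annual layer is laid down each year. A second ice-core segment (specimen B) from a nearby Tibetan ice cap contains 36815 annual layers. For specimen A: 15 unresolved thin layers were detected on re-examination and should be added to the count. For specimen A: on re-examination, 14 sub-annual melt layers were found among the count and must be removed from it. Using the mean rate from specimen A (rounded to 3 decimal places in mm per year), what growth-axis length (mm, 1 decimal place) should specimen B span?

Specimen A: adjusted count: 38889 − 14 + 15 = 38890 annual layers.
A: Mean rate = 29920.5 mm / 38890 years ≈ 0.769 mm/yr.
Length of B = 0.769 × 36815 = 28310.7 mm.

28310.7 mm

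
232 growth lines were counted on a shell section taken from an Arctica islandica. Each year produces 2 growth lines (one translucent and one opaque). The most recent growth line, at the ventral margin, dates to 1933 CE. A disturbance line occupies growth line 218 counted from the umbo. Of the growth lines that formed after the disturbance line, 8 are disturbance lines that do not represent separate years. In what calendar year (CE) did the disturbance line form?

232 − 218 = 14 growth lines lie beyond the disturbance line toward the ventral margin.
Excluding 8 false growth lines: 14 − 8 = 6.
6 growth lines at 2 per year is 6 / 2 = 3 years.
1933 − 3 = 1930 CE.

1930 CE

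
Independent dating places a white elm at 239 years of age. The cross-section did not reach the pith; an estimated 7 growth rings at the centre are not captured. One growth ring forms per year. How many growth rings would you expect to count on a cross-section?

232 growth rings

Expected growth rings over 239 years: 239.
Less the 7 uncaptured growth rings: 239 − 7 = 232.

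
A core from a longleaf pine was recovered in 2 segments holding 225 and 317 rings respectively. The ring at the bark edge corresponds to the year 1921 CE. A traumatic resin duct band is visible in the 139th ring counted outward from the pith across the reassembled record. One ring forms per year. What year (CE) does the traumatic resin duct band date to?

1518 CE

Total rings = 225 + 317 = 542.
Between ring 139 and the bark edge there are 542 − 139 = 403 rings.
Counting back 403 years from 1921 CE places the traumatic resin duct band in 1921 − 403 = 1518 CE.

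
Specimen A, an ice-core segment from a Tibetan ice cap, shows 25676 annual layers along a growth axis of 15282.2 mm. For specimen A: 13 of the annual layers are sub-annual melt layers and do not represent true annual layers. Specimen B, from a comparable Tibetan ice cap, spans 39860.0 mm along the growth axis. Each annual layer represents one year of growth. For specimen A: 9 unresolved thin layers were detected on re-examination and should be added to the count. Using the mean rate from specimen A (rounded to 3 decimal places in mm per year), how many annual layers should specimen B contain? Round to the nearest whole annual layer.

66992 annual layers

Specimen A: adjusted count: 25676 − 13 + 9 = 25672 annual layers.
A: Mean rate = 15282.2 mm / 25672 years ≈ 0.595 mm/yr.
For B, 39860.0 / 0.595 = 66991.60 years ≈ 66992 annual layers.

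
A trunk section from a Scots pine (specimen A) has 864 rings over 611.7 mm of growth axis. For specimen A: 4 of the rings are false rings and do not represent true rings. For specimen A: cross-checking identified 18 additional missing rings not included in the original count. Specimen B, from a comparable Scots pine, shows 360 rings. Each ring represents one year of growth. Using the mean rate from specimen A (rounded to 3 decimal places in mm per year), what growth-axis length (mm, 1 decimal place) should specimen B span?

Specimen A: adjusted count: 864 − 4 + 18 = 878 rings.
A: Mean rate = 611.7 mm / 878 years ≈ 0.697 mm per year.
For B, 0.697 mm/year × 360 years = 250.9 mm.

250.9 mm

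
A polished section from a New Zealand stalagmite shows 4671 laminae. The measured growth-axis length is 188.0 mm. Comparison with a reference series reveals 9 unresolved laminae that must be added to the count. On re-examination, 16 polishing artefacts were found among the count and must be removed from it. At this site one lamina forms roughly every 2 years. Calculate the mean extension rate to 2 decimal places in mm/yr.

0.02 mm/yr

Correcting the raw count gives 4671 − 16 + 9 = 4664 true laminae.
At 2 years per lamina, 4664 × 2 = 9328 years.
Mean rate = 188.0 mm / 9328 years ≈ 0.02 mm/yr.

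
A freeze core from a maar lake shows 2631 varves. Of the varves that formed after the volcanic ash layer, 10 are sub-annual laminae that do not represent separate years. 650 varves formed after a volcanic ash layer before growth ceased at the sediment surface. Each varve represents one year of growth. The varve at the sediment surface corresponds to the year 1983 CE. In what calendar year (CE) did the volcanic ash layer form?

1343 CE

650 varves post-date the volcanic ash layer.
650 − 10 false = 640 true varves after the volcanic ash layer.
1983 − 640 = 1343 CE.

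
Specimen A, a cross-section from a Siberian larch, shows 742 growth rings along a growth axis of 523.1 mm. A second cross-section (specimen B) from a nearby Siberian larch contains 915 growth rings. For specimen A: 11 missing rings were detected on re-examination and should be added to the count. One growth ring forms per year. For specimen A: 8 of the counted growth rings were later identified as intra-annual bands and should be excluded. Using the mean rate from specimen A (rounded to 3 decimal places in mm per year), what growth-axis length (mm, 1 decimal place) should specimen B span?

642.3 mm

Specimen A: after corrections the count is 742 − 8 + 11 = 745 growth rings.
A: Mean rate = 523.1 mm / 745 years ≈ 0.702 mm/year.
For B, 0.702 mm/year × 915 years = 642.3 mm.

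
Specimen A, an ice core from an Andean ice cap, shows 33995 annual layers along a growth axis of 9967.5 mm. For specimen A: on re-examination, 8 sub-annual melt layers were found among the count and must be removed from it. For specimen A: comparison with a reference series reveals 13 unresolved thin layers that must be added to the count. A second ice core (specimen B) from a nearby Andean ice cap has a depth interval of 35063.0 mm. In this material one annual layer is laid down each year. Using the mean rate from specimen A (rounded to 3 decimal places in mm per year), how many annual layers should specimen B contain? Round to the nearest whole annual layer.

119669 annual layers

Specimen A: true annual layer count = 33995 − 8 + 13 = 34000.
A: Mean rate = 9967.5 mm / 34000 years ≈ 0.293 mm/yr.
Specimen B: 35063.0 mm / 0.293 mm per year = 119668.94 years ≈ 119669 annual layers.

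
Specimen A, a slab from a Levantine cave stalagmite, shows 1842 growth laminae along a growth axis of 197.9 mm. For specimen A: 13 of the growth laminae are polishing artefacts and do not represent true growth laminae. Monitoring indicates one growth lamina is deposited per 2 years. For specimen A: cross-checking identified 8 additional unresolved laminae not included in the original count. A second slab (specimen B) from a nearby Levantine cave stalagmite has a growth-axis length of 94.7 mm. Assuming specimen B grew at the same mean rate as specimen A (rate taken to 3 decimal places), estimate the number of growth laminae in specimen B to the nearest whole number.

877 growth laminae

Specimen A: after corrections the count is 1842 − 13 + 8 = 1837 growth laminae.
Specimen A: at 2 years per growth lamina, 1837 × 2 = 3674 years.
A: Mean rate = 197.9 mm / 3674 years ≈ 0.054 mm per year.
For B, 94.7 / 0.054 = 1753.70 years; at 2 years per growth lamina that is 1753.70 / 2 ≈ 877 growth laminae.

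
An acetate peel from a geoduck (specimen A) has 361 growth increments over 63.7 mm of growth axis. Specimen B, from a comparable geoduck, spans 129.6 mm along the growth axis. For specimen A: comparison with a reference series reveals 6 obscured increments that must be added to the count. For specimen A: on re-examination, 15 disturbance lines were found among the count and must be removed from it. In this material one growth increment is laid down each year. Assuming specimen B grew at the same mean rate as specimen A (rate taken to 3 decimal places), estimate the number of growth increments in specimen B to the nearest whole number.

Specimen A: adjusted count: 361 − 15 + 6 = 352 growth increments.
A: Extension rate ≈ 63.7 / 352 = 0.181 mm/year.
B spans 129.6 / 0.181 = 716.02 years ≈ 716 growth increments.

716 growth increments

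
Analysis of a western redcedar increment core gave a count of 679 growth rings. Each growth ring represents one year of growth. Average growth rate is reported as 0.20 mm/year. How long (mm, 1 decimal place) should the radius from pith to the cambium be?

The record spans 679 years at 0.20 mm per year.
679 years at 0.20 mm/year gives 0.20 × 679 = 135.8 mm.

135.8 mm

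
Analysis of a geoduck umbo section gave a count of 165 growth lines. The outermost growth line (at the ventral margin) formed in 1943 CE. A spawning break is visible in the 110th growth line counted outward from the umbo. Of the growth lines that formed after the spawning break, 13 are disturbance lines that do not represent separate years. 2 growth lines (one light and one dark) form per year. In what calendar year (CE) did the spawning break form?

1922 CE

165 − 110 = 55 growth lines lie beyond the spawning break toward the ventral margin.
Removing the 13 false growth lines leaves 55 − 13 = 42 true growth lines beyond the spawning break.
Dividing by 2 growth lines per year: 42 / 2 = 21 years.
The growth line at the ventral margin is 1943 CE, so the spawning break dates to 1943 − 21 = 1922 CE.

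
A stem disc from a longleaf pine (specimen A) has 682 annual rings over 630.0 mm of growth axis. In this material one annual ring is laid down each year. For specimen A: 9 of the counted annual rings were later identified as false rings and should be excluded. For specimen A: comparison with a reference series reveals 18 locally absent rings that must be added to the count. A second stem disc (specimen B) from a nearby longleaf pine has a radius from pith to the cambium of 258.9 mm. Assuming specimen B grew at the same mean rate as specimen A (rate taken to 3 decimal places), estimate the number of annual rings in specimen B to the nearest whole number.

284 annual rings

Specimen A: adjusted count: 682 − 9 + 18 = 691 annual rings.
A: Extension rate ≈ 630.0 / 691 = 0.912 mm/year.
Specimen B: 258.9 mm / 0.912 mm per year = 283.88 years ≈ 284 annual rings.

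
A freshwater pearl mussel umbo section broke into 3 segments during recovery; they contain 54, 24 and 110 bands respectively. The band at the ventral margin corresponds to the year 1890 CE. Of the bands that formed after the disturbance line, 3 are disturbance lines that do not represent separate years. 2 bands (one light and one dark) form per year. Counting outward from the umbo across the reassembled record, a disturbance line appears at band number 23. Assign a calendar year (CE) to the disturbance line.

Total bands = 54 + 24 + 110 = 188.
188 − 23 = 165 bands lie beyond the disturbance line toward the ventral margin.
165 − 3 false = 162 true bands after the disturbance line.
162 bands at 2 per year is 162 / 2 = 81 years.
1890 − 81 = 1809 CE.

1809 CE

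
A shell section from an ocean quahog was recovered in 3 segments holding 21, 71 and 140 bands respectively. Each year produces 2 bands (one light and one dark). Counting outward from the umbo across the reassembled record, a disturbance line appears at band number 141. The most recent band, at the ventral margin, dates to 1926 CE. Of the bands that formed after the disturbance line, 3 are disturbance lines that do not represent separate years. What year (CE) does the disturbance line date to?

1882 CE

Total bands = 21 + 71 + 140 = 232.
The disturbance line sits at band 141 from the umbo, so 232 − 141 = 91 bands formed after it.
Removing the 3 false bands leaves 91 − 3 = 88 true bands beyond the disturbance line.
88 bands at 2 per year is 88 / 2 = 44 years.
Counting back 44 years from 1926 CE places the disturbance line in 1926 − 44 = 1882 CE.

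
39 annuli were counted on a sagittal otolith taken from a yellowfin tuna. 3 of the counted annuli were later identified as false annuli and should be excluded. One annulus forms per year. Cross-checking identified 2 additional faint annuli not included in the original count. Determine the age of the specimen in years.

38 years

After corrections the count is 39 − 3 + 2 = 38 annuli.
With a one-to-one annulus periodicity this is 38 years.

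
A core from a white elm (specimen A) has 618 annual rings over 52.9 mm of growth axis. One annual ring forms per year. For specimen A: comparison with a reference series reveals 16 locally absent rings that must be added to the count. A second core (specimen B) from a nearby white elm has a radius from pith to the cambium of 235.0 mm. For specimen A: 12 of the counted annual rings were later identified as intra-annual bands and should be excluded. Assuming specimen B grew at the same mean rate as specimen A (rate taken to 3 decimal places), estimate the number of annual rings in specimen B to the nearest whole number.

Specimen A: correcting the raw count gives 618 − 12 + 16 = 622 true annual rings.
A: Extension rate ≈ 52.9 / 622 = 0.085 mm per year.
For B, 235.0 / 0.085 = 2764.71 years ≈ 2765 annual rings.

2765 annual rings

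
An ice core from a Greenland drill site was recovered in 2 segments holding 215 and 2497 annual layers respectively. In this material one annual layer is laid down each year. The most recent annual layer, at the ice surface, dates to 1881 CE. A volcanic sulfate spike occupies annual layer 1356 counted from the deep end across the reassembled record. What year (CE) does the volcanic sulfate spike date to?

Total annual layers = 215 + 2497 = 2712.
Between annual layer 1356 and the ice surface there are 2712 − 1356 = 1356 annual layers.
The annual layer at the ice surface is 1881 CE, so the volcanic sulfate spike dates to 1881 − 1356 = 525 CE.

525 CE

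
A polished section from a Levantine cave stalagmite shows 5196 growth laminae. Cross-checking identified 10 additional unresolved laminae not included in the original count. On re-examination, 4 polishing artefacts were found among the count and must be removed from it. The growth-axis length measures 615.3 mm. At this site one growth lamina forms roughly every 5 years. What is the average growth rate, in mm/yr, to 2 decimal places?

0.02 mm/yr

Correcting the raw count gives 5196 − 4 + 10 = 5202 true growth laminae.
Multiplying by 5 years per growth lamina: 5202 × 5 = 26010 years.
Extension rate ≈ 615.3 / 26010 = 0.02 mm/yr.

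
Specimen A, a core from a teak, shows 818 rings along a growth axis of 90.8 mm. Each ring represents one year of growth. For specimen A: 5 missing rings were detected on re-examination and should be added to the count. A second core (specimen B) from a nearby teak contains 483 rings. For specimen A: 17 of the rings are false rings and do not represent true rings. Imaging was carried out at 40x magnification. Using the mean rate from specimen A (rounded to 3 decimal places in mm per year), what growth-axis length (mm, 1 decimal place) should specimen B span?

Specimen A: adjusted count: 818 − 17 + 5 = 806 rings.
A: Extension rate ≈ 90.8 / 806 = 0.113 mm/year.
B's length ≈ 0.113 × 483 = 54.6 mm.

54.6 mm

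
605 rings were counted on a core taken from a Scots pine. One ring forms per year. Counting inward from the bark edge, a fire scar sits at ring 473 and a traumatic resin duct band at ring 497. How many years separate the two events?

24 years

The two markers are separated by 497 − 473 = 24 rings.
One ring per year makes the interval 24 years.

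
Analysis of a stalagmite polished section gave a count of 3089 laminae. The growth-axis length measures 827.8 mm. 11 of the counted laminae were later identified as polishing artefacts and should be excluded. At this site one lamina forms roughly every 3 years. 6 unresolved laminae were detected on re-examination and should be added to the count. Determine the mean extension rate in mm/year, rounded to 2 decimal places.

0.09 mm/year

Adjusted count: 3089 − 11 + 6 = 3084 laminae.
At 3 years per lamina, 3084 × 3 = 9252 years.
827.8 mm over 9252 years gives 827.8 / 9252 ≈ 0.09 mm/year.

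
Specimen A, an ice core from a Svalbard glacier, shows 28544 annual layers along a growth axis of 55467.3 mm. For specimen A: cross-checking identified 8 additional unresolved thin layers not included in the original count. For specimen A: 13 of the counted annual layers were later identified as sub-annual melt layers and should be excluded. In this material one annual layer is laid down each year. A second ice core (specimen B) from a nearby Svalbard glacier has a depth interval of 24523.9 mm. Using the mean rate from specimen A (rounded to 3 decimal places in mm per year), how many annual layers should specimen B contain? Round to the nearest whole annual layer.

Specimen A: adjusted count: 28544 − 13 + 8 = 28539 annual layers.
A: 55467.3 mm over 28539 years gives 55467.3 / 28539 ≈ 1.944 mm per year.
Specimen B: 24523.9 mm / 1.944 mm per year = 12615.17 years ≈ 12615 annual layers.

12615 annual layers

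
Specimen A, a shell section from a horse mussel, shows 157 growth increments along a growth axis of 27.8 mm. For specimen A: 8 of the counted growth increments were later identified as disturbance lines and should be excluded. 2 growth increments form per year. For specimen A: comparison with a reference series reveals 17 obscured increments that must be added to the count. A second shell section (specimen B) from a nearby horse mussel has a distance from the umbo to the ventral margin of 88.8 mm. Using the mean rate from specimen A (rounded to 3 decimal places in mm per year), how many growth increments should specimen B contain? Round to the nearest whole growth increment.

Specimen A: adjusted count: 157 − 8 + 17 = 166 growth increments.
Specimen A: with 2 growth increments per year, 166 / 2 = 83 years.
A: 27.8 mm over 83 years gives 27.8 / 83 ≈ 0.335 mm/yr.
Specimen B: 88.8 mm / 0.335 mm per year = 265.07 years; at 2 growth increments per year that is 265.07 × 2 ≈ 530 growth increments.

530 growth increments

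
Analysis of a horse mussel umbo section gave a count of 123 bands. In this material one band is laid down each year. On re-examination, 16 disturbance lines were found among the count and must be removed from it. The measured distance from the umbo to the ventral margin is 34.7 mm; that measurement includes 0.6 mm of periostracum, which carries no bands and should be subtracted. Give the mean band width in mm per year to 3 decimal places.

0.319 mm per year

Correcting the raw count gives 123 − 16 = 107 true bands.
The growth record spans 34.7 − 0.6 = 34.1 mm.
Mean rate = 34.1 mm / 107 years ≈ 0.319 mm per year.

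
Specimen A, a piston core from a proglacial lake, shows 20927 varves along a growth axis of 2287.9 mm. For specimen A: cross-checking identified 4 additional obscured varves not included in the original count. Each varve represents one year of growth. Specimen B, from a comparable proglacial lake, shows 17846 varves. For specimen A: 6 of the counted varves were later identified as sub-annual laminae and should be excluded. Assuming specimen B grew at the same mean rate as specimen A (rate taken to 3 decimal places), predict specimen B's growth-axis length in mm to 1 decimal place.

1945.2 mm

Specimen A: true varve count = 20927 − 6 + 4 = 20925.
A: Extension rate ≈ 2287.9 / 20925 = 0.109 mm/yr.
For B, 0.109 mm/year × 17846 years = 1945.2 mm.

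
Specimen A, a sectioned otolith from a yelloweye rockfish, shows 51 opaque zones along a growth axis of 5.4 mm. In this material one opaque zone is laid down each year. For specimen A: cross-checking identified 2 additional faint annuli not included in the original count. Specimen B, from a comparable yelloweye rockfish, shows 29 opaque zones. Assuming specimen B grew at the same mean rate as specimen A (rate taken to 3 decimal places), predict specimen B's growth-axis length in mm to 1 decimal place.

3.0 mm

Specimen A: after corrections the count is 51 + 2 = 53 opaque zones.
A: Mean rate = 5.4 mm / 53 years ≈ 0.102 mm/yr.
B's length ≈ 0.102 × 29 = 3.0 mm.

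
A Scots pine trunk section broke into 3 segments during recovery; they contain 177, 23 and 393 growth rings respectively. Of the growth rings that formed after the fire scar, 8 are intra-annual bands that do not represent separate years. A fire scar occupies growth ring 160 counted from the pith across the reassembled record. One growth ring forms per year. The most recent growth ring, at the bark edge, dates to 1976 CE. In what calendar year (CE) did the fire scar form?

Total growth rings = 177 + 23 + 393 = 593.
593 − 160 = 433 growth rings lie beyond the fire scar toward the bark edge.
Excluding 8 false growth rings: 433 − 8 = 425.
Counting back 425 years from 1976 CE places the fire scar in 1976 − 425 = 1551 CE.

1551 CE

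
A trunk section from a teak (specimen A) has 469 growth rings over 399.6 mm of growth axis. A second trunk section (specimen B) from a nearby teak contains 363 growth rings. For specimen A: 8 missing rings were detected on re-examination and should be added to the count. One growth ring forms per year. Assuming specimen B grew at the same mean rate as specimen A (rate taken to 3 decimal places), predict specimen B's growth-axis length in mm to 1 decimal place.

304.2 mm

Specimen A: after corrections the count is 469 + 8 = 477 growth rings.
A: Extension rate ≈ 399.6 / 477 = 0.838 mm/year.
B's length ≈ 0.838 × 363 = 304.2 mm.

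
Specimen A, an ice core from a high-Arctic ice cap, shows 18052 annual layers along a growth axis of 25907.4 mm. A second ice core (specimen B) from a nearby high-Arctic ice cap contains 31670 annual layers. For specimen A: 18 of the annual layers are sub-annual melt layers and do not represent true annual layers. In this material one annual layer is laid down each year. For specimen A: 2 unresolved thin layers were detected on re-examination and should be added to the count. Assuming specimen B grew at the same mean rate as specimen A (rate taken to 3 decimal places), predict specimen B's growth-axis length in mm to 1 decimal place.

45478.1 mm

Specimen A: adjusted count: 18052 − 18 + 2 = 18036 annual layers.
A: 25907.4 mm over 18036 years gives 25907.4 / 18036 ≈ 1.436 mm per year.
B's length ≈ 1.436 × 31670 = 45478.1 mm.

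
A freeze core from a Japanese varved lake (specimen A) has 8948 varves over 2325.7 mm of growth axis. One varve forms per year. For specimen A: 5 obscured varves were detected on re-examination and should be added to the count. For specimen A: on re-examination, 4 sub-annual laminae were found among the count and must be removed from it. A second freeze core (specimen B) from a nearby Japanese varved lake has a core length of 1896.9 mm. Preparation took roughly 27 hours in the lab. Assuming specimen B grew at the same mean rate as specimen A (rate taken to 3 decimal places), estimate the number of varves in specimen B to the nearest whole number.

Specimen A: true varve count = 8948 − 4 + 5 = 8949.
A: 2325.7 mm over 8949 years gives 2325.7 / 8949 ≈ 0.260 mm/year.
B spans 1896.9 / 0.260 = 7295.77 years ≈ 7296 varves.

7296 varves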